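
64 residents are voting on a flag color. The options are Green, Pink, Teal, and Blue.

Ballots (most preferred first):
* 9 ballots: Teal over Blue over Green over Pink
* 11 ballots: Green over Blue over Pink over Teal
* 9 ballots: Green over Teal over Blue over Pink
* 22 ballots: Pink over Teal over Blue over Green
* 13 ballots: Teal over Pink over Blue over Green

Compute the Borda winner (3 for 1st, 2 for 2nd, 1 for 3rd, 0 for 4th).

Green: 9×1 + 11×3 + 9×3 + 22×0 + 13×0 = 69
Pink: 9×0 + 11×1 + 9×0 + 22×3 + 13×2 = 103
Teal: 9×3 + 11×0 + 9×2 + 22×2 + 13×3 = 128
Blue: 9×2 + 11×2 + 9×1 + 22×1 + 13×1 = 84

Teal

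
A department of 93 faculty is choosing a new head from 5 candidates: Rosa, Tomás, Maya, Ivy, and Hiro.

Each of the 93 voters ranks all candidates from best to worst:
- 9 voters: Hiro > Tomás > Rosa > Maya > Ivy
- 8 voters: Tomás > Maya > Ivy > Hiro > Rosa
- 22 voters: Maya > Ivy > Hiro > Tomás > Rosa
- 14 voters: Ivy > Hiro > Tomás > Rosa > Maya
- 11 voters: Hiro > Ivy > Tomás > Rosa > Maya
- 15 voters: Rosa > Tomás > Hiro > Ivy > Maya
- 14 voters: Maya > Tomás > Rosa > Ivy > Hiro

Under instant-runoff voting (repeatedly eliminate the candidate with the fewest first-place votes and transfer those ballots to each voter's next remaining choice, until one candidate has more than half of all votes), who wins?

Hiro

Round 1: Rosa 15, Tomás 8, Maya 36, Ivy 14, Hiro 20. Tomás eliminated.
Round 2: Rosa 15, Maya 44, Ivy 14, Hiro 20. Ivy eliminated.
Round 3: Rosa 15, Maya 44, Hiro 34. Rosa eliminated.
Round 4: Maya 44, Hiro 49. Hiro has a majority (≥47).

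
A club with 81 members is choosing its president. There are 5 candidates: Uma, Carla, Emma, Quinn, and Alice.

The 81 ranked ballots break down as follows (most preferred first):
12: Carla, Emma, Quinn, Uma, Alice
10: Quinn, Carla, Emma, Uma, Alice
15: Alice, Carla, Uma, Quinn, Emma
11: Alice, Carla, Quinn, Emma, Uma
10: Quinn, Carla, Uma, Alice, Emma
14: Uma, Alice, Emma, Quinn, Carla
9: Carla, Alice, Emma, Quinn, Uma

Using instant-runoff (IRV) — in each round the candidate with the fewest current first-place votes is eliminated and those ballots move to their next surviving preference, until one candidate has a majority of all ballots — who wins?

Carla

Round 1: Uma 14, Carla 21, Emma 0, Quinn 20, Alice 26. Emma eliminated.
Round 2: Uma 14, Carla 21, Quinn 20, Alice 26. Uma eliminated.
Round 3: Carla 21, Quinn 20, Alice 40. Quinn eliminated.
Round 4: Carla 41, Alice 40. Carla has a majority (≥41).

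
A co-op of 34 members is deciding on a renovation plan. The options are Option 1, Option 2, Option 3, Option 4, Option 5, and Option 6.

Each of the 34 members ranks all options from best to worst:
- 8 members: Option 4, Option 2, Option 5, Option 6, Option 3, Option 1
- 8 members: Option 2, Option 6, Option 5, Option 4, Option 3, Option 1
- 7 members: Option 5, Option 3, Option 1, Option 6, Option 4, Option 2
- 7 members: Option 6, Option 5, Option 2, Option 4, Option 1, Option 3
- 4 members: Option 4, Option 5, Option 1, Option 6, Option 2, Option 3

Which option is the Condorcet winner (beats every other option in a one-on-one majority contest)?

Option 5 vs Option 1: 34–0
Option 5 vs Option 2: 18–16
Option 5 vs Option 3: 34–0
Option 5 vs Option 4: 22–12
Option 5 vs Option 6: 19–15
Option 5 beats every other option.

Option 5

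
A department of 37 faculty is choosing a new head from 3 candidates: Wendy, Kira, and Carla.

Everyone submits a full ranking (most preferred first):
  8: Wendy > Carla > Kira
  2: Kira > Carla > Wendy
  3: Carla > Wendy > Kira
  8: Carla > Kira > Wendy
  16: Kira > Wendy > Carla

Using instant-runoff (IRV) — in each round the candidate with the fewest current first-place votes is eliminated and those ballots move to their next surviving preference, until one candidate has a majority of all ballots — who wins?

Round 1: Wendy 8, Kira 18, Carla 11. Wendy eliminated.
Round 2: Kira 18, Carla 19. Carla has a majority (≥19).

Carla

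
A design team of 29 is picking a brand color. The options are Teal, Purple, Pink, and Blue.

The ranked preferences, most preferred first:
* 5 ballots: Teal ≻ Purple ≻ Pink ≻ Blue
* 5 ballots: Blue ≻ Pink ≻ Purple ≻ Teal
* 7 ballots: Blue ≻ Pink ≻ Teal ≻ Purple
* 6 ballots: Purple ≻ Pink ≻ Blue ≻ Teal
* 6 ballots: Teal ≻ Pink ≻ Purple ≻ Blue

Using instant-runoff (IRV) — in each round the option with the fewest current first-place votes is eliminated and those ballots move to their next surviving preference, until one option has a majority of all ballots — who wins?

Round 1: Teal 11, Purple 6, Pink 0, Blue 12. Pink eliminated.
Round 2: Teal 11, Purple 6, Blue 12. Purple eliminated.
Round 3: Teal 11, Blue 18. Blue has a majority (≥15).

Blue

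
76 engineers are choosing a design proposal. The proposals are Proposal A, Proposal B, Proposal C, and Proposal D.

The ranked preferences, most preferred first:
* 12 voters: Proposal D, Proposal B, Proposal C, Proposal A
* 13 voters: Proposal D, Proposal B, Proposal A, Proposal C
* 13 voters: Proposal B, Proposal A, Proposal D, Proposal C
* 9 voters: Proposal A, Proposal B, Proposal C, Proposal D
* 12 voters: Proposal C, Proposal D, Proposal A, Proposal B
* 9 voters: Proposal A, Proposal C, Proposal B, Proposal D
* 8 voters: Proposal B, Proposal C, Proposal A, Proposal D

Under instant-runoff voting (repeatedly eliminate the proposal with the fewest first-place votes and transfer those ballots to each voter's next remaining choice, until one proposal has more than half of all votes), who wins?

Proposal B

Round 1: Proposal A 18, Proposal B 21, Proposal C 12, Proposal D 25. Proposal C eliminated.
Round 2: Proposal A 18, Proposal B 21, Proposal D 37. Proposal A eliminated.
Round 3: Proposal B 39, Proposal D 37. Proposal B has a majority (≥39).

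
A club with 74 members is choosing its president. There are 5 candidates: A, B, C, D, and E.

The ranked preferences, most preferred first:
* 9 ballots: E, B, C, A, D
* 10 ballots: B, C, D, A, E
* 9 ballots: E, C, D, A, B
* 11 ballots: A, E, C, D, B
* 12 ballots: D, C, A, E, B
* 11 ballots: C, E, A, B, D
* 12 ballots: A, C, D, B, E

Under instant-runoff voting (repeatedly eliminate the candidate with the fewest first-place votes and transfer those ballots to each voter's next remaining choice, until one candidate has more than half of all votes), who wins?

C

Round 1: A 23, B 10, C 11, D 12, E 18. B eliminated.
Round 2: A 23, C 21, D 12, E 18. D eliminated.
Round 3: A 23, C 33, E 18. E eliminated.
Round 4: A 23, C 51. C has a majority (≥38).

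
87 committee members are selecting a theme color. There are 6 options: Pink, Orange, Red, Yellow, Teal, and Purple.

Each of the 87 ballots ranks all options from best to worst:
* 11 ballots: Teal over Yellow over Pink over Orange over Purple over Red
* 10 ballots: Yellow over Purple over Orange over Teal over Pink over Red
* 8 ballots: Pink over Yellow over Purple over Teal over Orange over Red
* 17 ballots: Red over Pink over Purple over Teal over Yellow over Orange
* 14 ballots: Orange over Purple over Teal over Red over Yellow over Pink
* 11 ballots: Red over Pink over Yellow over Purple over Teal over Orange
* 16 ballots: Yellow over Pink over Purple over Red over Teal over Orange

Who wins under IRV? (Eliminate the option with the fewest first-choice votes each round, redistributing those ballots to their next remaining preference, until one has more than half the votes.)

Round 1: Pink 8, Orange 14, Red 28, Yellow 26, Teal 11, Purple 0. Purple eliminated.
Round 2: Pink 8, Orange 14, Red 28, Yellow 26, Teal 11. Pink eliminated.
Round 3: Orange 14, Red 28, Yellow 34, Teal 11. Teal eliminated.
Round 4: Orange 14, Red 28, Yellow 45. Yellow has a majority (≥44).

Yellow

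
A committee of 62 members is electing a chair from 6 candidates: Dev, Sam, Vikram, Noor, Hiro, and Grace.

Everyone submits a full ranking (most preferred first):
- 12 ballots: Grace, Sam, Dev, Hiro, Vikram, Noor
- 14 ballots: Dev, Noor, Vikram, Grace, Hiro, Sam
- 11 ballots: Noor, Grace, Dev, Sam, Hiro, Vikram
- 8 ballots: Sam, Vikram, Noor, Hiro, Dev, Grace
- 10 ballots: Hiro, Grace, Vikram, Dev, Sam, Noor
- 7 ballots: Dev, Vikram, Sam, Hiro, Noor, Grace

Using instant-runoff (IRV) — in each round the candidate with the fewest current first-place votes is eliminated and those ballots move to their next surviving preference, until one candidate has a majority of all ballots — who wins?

Round 1: Dev 21, Sam 8, Vikram 0, Noor 11, Hiro 10, Grace 12. Vikram eliminated.
Round 2: Dev 21, Sam 8, Noor 11, Hiro 10, Grace 12. Sam eliminated.
Round 3: Dev 21, Noor 19, Hiro 10, Grace 12. Hiro eliminated.
Round 4: Dev 21, Noor 19, Grace 22. Noor eliminated.
Round 5: Dev 29, Grace 33. Grace has a majority (≥32).

Grace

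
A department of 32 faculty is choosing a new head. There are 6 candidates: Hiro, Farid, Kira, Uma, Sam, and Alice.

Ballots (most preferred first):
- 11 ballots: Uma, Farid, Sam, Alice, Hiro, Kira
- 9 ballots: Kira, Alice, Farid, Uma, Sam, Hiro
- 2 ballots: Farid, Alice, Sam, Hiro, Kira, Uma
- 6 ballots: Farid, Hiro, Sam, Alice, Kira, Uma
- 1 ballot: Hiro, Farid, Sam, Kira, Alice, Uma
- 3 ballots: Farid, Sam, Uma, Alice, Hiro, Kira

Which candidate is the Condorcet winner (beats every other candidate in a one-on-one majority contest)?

Farid vs Hiro: 31–1
Farid vs Kira: 23–9
Farid vs Uma: 21–11
Farid vs Sam: 32–0
Farid vs Alice: 23–9
Farid beats every other candidate.

Farid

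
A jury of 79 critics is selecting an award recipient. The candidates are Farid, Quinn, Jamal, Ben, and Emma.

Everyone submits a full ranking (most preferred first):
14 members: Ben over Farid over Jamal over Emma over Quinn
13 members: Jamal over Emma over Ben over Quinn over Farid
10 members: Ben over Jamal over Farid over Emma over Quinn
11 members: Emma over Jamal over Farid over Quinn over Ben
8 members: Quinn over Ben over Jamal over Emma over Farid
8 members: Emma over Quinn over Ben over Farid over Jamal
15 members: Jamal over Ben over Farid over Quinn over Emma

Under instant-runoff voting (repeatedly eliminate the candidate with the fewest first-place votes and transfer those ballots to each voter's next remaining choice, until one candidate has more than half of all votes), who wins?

Ben

Round 1: Farid 0, Quinn 8, Jamal 28, Ben 24, Emma 19. Farid eliminated.
Round 2: Quinn 8, Jamal 28, Ben 24, Emma 19. Quinn eliminated.
Round 3: Jamal 28, Ben 32, Emma 19. Emma eliminated.
Round 4: Jamal 39, Ben 40. Ben has a majority (≥40).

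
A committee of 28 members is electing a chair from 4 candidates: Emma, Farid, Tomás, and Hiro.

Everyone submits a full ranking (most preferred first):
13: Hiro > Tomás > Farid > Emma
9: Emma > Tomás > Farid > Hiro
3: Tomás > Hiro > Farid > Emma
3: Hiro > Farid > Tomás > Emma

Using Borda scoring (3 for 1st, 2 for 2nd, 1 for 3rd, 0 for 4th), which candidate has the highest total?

Emma: 13×0 + 9×3 + 3×0 + 3×0 = 27
Farid: 13×1 + 9×1 + 3×1 + 3×2 = 31
Tomás: 13×2 + 9×2 + 3×3 + 3×1 = 56
Hiro: 13×3 + 9×0 + 3×2 + 3×3 = 54

Tomás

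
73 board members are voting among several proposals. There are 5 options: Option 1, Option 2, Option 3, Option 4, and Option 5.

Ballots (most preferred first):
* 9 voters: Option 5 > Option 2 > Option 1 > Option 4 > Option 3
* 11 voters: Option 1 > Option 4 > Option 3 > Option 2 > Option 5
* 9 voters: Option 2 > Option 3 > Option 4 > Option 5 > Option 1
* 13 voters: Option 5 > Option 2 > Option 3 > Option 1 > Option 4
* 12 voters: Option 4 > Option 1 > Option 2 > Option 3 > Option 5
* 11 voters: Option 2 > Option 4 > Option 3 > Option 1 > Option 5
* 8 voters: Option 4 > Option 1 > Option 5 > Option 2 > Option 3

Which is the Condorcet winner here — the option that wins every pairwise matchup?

Option 2 vs Option 1: 42–31
Option 2 vs Option 3: 62–11
Option 2 vs Option 4: 42–31
Option 2 vs Option 5: 43–30
Option 2 beats every other option.

Option 2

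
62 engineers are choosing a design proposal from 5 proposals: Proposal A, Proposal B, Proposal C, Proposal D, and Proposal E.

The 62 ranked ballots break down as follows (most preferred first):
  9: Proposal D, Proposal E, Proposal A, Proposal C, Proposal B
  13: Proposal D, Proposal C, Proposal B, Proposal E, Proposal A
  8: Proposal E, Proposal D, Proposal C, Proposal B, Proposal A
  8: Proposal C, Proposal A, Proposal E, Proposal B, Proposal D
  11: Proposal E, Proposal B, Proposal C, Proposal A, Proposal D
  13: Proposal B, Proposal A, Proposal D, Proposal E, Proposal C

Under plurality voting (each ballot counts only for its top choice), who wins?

First-place votes: Proposal A 0, Proposal B 13, Proposal C 8, Proposal D 22, Proposal E 19.

Proposal D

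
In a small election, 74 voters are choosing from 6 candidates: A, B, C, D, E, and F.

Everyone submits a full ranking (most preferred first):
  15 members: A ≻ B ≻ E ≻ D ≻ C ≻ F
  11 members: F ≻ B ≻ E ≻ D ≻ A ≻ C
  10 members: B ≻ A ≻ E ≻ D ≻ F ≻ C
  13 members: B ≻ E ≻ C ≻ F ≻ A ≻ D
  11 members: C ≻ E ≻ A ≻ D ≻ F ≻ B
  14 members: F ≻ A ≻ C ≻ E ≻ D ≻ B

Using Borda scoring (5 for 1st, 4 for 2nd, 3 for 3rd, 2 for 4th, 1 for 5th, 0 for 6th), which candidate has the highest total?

A: 15×5 + 11×1 + 10×4 + 13×1 + 11×3 + 14×4 = 228
B: 15×4 + 11×4 + 10×5 + 13×5 + 11×0 + 14×0 = 219
C: 15×1 + 11×0 + 10×0 + 13×3 + 11×5 + 14×3 = 151
D: 15×2 + 11×2 + 10×2 + 13×0 + 11×2 + 14×1 = 108
E: 15×3 + 11×3 + 10×3 + 13×4 + 11×4 + 14×2 = 232
F: 15×0 + 11×5 + 10×1 + 13×2 + 11×1 + 14×5 = 172

E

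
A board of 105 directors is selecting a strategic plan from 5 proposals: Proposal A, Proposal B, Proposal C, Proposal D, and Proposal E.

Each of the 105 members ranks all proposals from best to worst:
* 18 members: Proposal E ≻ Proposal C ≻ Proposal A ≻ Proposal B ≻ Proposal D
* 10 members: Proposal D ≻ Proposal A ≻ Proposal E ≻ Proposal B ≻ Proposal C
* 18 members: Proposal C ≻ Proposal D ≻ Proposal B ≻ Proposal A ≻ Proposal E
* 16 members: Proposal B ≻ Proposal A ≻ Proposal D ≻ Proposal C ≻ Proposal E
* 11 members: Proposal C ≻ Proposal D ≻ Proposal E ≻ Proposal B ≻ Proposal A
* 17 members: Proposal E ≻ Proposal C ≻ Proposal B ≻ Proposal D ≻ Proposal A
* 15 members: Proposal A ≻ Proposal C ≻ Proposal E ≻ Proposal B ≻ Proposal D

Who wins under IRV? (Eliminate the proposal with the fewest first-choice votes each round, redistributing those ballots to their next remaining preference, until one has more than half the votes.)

Round 1: Proposal A 15, Proposal B 16, Proposal C 29, Proposal D 10, Proposal E 35. Proposal D eliminated.
Round 2: Proposal A 25, Proposal B 16, Proposal C 29, Proposal E 35. Proposal B eliminated.
Round 3: Proposal A 41, Proposal C 29, Proposal E 35. Proposal C eliminated.
Round 4: Proposal A 59, Proposal E 46. Proposal A has a majority (≥53).

Proposal A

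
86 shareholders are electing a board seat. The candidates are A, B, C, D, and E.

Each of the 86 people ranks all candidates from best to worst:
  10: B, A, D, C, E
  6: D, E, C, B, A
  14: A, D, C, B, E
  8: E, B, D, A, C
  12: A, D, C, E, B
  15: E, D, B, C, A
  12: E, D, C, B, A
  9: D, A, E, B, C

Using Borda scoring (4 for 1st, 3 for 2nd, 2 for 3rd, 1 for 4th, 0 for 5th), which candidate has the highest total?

D

A: 10×3 + 6×0 + 14×4 + 8×1 + 12×4 + 15×0 + 12×0 + 9×3 = 169
B: 10×4 + 6×1 + 14×1 + 8×3 + 12×0 + 15×2 + 12×1 + 9×1 = 135
C: 10×1 + 6×2 + 14×2 + 8×0 + 12×2 + 15×1 + 12×2 + 9×0 = 113
D: 10×2 + 6×4 + 14×3 + 8×2 + 12×3 + 15×3 + 12×3 + 9×4 = 255
E: 10×0 + 6×3 + 14×0 + 8×4 + 12×1 + 15×4 + 12×4 + 9×2 = 188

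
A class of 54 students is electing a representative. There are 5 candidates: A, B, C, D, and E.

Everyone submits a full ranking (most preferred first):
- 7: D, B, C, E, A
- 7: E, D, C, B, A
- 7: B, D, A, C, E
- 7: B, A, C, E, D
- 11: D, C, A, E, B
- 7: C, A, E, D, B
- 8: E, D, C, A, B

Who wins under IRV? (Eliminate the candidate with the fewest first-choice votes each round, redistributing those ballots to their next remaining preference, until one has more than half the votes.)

Round 1: A 0, B 14, C 7, D 18, E 15. A eliminated.
Round 2: B 14, C 7, D 18, E 15. C eliminated.
Round 3: B 14, D 18, E 22. B eliminated.
Round 4: D 25, E 29. E has a majority (≥28).

E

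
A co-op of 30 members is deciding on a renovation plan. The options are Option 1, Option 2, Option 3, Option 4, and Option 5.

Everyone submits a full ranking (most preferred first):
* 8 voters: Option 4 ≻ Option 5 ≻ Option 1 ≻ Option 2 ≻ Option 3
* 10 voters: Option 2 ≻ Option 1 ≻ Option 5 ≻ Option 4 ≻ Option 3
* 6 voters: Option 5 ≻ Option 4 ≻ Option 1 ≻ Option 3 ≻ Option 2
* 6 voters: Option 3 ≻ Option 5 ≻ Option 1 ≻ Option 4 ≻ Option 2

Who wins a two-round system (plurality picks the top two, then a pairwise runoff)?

Round 1 first-place votes: Option 1 0, Option 2 10, Option 3 6, Option 4 8, Option 5 6. Option 2 and Option 4 advance.
Runoff: Option 2 is ranked above Option 4 on 10 ballots, Option 4 above Option 2 on 20.

Option 4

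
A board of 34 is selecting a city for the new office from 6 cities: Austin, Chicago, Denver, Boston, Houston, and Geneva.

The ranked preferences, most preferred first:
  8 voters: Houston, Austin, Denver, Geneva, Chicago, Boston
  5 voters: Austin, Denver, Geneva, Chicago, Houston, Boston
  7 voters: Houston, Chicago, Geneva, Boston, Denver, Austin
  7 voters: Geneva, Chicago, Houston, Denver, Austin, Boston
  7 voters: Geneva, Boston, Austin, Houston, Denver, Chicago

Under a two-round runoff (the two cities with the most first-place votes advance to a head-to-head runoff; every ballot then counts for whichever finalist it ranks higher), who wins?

Geneva

Round 1 first-place votes: Austin 5, Chicago 0, Denver 0, Boston 0, Houston 15, Geneva 14. Houston and Geneva advance.
Runoff: Houston is ranked above Geneva on 15 ballots, Geneva above Houston on 19.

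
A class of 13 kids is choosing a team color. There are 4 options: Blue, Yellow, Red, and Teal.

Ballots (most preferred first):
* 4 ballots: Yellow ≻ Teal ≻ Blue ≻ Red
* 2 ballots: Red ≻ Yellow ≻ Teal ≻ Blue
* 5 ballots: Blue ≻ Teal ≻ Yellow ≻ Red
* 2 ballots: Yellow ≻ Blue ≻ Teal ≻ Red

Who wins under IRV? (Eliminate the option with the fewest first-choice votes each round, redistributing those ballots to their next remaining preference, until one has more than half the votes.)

Round 1: Blue 5, Yellow 6, Red 2, Teal 0. Teal eliminated.
Round 2: Blue 5, Yellow 6, Red 2. Red eliminated.
Round 3: Blue 5, Yellow 8. Yellow has a majority (≥7).

Yellow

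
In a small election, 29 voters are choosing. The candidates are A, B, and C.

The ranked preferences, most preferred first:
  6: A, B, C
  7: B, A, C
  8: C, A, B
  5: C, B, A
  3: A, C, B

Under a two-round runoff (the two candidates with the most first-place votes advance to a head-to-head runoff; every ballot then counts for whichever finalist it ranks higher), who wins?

Round 1 first-place votes: A 9, B 7, C 13. C and A advance.
Runoff: C is ranked above A on 13 ballots, A above C on 16.

A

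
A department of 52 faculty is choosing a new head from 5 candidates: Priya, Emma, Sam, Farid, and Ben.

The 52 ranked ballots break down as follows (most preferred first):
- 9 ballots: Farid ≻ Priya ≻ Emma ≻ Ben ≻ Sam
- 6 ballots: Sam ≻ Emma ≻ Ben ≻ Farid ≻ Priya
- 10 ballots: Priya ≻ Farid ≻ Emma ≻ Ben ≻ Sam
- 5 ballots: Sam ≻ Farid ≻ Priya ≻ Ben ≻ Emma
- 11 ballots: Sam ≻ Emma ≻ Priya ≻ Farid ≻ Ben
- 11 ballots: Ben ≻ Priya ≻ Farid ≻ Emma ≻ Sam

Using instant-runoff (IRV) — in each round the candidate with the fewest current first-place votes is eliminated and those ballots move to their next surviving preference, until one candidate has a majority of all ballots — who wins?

Priya

Round 1: Priya 10, Emma 0, Sam 22, Farid 9, Ben 11. Emma eliminated.
Round 2: Priya 10, Sam 22, Farid 9, Ben 11. Farid eliminated.
Round 3: Priya 19, Sam 22, Ben 11. Ben eliminated.
Round 4: Priya 30, Sam 22. Priya has a majority (≥27).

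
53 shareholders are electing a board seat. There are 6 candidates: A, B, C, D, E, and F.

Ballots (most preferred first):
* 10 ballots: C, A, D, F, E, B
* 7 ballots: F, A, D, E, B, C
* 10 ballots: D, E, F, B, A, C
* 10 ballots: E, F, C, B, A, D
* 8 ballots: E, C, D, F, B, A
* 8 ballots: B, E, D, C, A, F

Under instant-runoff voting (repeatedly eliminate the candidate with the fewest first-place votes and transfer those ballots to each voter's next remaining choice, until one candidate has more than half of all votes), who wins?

D

Round 1: A 0, B 8, C 10, D 10, E 18, F 7. A eliminated.
Round 2: B 8, C 10, D 10, E 18, F 7. F eliminated.
Round 3: B 8, C 10, D 17, E 18. B eliminated.
Round 4: C 10, D 17, E 26. C eliminated.
Round 5: D 27, E 26. D has a majority (≥27).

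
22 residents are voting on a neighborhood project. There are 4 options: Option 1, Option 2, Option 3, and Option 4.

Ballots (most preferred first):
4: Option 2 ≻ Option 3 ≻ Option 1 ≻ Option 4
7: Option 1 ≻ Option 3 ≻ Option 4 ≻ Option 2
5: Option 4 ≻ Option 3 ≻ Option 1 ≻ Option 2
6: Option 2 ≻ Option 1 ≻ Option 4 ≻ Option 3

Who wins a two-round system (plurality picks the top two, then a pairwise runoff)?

Round 1 first-place votes: Option 1 7, Option 2 10, Option 3 0, Option 4 5. Option 2 and Option 1 advance.
Runoff: Option 2 is ranked above Option 1 on 10 ballots, Option 1 above Option 2 on 12.

Option 1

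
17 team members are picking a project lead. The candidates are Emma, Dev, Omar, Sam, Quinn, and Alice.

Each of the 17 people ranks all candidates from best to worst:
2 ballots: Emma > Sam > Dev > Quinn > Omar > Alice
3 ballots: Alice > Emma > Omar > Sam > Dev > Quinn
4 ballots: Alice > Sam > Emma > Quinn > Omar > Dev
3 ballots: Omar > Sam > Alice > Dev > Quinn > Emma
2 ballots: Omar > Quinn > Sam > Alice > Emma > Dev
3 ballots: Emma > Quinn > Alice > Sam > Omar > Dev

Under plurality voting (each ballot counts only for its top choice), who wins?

Alice

First-place votes: Emma 5, Dev 0, Omar 5, Sam 0, Quinn 0, Alice 7.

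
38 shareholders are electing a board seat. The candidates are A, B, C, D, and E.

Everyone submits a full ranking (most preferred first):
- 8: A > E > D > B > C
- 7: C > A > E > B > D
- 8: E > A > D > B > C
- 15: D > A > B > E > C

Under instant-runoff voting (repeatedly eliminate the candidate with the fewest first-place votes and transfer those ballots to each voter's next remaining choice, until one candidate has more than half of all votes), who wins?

A

Round 1: A 8, B 0, C 7, D 15, E 8. B eliminated.
Round 2: A 8, C 7, D 15, E 8. C eliminated.
Round 3: A 15, D 15, E 8. E eliminated.
Round 4: A 23, D 15. A has a majority (≥20).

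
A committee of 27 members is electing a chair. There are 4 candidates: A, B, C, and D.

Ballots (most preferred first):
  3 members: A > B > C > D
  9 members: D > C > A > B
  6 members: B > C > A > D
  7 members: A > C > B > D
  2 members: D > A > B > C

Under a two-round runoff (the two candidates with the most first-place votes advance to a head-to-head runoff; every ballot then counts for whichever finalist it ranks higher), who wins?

A

Round 1 first-place votes: A 10, B 6, C 0, D 11. D and A advance.
Runoff: D is ranked above A on 11 ballots, A above D on 16.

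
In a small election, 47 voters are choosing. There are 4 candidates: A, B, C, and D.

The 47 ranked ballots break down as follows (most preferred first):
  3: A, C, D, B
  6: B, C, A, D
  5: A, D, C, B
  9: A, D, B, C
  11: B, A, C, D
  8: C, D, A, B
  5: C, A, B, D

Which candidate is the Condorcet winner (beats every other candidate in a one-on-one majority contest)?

A vs B: 30–17
A vs C: 28–19
A vs D: 39–8
A beats every other candidate.

A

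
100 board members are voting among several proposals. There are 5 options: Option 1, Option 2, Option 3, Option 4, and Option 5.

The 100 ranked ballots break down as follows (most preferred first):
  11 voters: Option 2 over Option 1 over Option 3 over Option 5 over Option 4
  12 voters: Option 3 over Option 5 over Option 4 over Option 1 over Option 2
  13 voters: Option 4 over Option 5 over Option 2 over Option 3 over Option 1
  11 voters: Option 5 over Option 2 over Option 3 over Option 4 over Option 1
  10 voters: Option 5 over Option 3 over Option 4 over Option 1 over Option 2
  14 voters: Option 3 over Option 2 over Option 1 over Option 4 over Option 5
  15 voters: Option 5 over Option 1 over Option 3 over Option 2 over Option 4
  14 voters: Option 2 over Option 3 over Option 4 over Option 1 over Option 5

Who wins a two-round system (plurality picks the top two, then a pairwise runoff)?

Round 1 first-place votes: Option 1 0, Option 2 25, Option 3 26, Option 4 13, Option 5 36. Option 5 and Option 3 advance.
Runoff: Option 5 is ranked above Option 3 on 49 ballots, Option 3 above Option 5 on 51.

Option 3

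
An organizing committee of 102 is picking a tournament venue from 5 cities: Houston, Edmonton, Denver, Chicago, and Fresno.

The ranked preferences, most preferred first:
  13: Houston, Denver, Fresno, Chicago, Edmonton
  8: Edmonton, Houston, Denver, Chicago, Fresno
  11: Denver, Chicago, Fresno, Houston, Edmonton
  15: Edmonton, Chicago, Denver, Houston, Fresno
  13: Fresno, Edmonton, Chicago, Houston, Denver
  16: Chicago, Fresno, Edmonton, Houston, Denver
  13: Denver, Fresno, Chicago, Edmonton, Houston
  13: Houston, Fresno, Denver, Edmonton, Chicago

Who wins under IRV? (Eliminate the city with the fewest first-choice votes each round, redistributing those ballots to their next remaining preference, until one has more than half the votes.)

Round 1: Houston 26, Edmonton 23, Denver 24, Chicago 16, Fresno 13. Fresno eliminated.
Round 2: Houston 26, Edmonton 36, Denver 24, Chicago 16. Chicago eliminated.
Round 3: Houston 26, Edmonton 52, Denver 24. Edmonton has a majority (≥52).

Edmonton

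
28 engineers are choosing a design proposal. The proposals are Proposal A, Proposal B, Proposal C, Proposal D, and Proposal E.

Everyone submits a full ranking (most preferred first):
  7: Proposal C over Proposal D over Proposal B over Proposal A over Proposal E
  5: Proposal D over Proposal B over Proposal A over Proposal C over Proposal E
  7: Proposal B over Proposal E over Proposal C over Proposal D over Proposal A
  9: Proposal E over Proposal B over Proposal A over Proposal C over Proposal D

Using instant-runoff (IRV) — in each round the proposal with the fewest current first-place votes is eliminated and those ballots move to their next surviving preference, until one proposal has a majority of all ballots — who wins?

Round 1: Proposal A 0, Proposal B 7, Proposal C 7, Proposal D 5, Proposal E 9. Proposal A eliminated.
Round 2: Proposal B 7, Proposal C 7, Proposal D 5, Proposal E 9. Proposal D eliminated.
Round 3: Proposal B 12, Proposal C 7, Proposal E 9. Proposal C eliminated.
Round 4: Proposal B 19, Proposal E 9. Proposal B has a majority (≥15).

Proposal B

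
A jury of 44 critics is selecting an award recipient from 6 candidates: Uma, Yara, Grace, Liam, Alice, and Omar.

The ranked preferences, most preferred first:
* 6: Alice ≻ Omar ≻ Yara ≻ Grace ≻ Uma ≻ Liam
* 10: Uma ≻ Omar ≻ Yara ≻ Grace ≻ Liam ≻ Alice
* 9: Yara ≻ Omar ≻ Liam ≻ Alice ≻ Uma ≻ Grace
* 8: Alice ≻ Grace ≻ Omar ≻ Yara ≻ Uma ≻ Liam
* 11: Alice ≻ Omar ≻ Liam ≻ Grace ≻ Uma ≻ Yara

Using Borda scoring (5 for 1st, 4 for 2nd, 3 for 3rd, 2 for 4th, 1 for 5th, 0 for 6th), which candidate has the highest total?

Omar

Uma: 6×1 + 10×5 + 9×1 + 8×1 + 11×1 = 84
Yara: 6×3 + 10×3 + 9×5 + 8×2 + 11×0 = 109
Grace: 6×2 + 10×2 + 9×0 + 8×4 + 11×2 = 86
Liam: 6×0 + 10×1 + 9×3 + 8×0 + 11×3 = 70
Alice: 6×5 + 10×0 + 9×2 + 8×5 + 11×5 = 143
Omar: 6×4 + 10×4 + 9×4 + 8×3 + 11×4 = 168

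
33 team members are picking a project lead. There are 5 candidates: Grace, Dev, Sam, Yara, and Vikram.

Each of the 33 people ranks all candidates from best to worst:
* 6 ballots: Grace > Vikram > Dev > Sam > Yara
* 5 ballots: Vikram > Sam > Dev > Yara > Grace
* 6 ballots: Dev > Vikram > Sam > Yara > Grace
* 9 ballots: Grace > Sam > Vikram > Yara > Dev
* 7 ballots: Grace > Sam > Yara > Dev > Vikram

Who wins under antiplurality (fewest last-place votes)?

Sam

Last-place votes: Grace 11, Dev 9, Sam 0, Yara 6, Vikram 7.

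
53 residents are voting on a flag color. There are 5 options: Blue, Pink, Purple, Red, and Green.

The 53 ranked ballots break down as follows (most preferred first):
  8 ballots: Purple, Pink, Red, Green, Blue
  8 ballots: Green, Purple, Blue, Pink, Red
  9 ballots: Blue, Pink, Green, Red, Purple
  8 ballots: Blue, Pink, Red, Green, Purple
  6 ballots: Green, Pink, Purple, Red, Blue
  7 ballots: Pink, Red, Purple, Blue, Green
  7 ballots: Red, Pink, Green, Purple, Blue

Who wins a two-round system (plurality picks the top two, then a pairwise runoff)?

Green

Round 1 first-place votes: Blue 17, Pink 7, Purple 8, Red 7, Green 14. Blue and Green advance.
Runoff: Blue is ranked above Green on 24 ballots, Green above Blue on 29.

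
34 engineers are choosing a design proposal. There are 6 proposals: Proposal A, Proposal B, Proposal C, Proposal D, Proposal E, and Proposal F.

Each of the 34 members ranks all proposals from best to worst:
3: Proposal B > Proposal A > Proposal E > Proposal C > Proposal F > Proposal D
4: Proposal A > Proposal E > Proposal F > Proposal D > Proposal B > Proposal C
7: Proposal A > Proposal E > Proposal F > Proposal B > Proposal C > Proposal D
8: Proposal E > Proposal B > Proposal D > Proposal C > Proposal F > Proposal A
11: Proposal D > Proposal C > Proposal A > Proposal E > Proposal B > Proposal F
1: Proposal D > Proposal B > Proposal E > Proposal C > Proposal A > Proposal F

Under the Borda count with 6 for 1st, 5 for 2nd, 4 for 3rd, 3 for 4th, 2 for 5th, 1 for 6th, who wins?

Proposal E

Proposal A: 3×5 + 4×6 + 7×6 + 8×1 + 11×4 + 1×2 = 135
Proposal B: 3×6 + 4×2 + 7×3 + 8×5 + 11×2 + 1×5 = 114
Proposal C: 3×3 + 4×1 + 7×2 + 8×3 + 11×5 + 1×3 = 109
Proposal D: 3×1 + 4×3 + 7×1 + 8×4 + 11×6 + 1×6 = 126
Proposal E: 3×4 + 4×5 + 7×5 + 8×6 + 11×3 + 1×4 = 152
Proposal F: 3×2 + 4×4 + 7×4 + 8×2 + 11×1 + 1×1 = 78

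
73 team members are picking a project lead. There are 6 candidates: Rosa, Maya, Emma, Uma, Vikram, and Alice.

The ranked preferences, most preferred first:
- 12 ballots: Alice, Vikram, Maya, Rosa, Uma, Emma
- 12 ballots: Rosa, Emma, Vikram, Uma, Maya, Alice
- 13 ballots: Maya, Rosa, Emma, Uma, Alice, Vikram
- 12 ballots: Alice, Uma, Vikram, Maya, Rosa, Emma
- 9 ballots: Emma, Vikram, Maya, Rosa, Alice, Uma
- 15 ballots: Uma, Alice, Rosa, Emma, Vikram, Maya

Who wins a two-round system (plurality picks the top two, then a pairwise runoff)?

Uma

Round 1 first-place votes: Rosa 12, Maya 13, Emma 9, Uma 15, Vikram 0, Alice 24. Alice and Uma advance.
Runoff: Alice is ranked above Uma on 33 ballots, Uma above Alice on 40.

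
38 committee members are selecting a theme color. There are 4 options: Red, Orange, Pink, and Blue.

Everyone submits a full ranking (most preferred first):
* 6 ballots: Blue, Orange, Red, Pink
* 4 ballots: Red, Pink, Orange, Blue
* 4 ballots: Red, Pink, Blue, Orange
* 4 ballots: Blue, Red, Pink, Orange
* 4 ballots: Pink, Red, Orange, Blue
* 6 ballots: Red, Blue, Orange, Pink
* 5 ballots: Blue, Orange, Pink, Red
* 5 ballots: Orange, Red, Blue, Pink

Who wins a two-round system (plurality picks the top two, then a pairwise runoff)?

Round 1 first-place votes: Red 14, Orange 5, Pink 4, Blue 15. Blue and Red advance.
Runoff: Blue is ranked above Red on 15 ballots, Red above Blue on 23.

Red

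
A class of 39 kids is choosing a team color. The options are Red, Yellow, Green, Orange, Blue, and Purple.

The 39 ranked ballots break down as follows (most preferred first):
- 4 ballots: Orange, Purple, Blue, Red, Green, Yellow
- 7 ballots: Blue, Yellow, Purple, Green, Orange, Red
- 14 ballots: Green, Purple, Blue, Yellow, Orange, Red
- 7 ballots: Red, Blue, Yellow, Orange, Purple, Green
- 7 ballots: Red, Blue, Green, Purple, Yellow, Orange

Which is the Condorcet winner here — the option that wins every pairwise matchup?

Blue

Blue vs Red: 25–14
Blue vs Yellow: 39–0
Blue vs Green: 25–14
Blue vs Orange: 35–4
Blue vs Purple: 21–18
Blue beats every other option.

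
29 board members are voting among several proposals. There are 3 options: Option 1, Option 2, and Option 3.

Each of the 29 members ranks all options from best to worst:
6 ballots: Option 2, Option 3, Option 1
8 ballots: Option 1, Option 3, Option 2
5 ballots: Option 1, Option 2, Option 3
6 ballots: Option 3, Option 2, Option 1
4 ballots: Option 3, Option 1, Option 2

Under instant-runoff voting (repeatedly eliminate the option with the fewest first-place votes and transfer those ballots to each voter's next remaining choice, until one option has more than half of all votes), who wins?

Option 3

Round 1: Option 1 13, Option 2 6, Option 3 10. Option 2 eliminated.
Round 2: Option 1 13, Option 3 16. Option 3 has a majority (≥15).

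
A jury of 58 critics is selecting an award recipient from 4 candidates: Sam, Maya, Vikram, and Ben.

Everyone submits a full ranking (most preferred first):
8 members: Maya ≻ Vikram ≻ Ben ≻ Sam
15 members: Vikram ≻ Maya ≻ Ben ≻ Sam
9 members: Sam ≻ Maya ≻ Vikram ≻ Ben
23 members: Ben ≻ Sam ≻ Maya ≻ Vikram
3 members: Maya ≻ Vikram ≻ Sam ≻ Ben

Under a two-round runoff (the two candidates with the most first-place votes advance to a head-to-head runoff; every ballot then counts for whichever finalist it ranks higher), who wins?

Vikram

Round 1 first-place votes: Sam 9, Maya 11, Vikram 15, Ben 23. Ben and Vikram advance.
Runoff: Ben is ranked above Vikram on 23 ballots, Vikram above Ben on 35.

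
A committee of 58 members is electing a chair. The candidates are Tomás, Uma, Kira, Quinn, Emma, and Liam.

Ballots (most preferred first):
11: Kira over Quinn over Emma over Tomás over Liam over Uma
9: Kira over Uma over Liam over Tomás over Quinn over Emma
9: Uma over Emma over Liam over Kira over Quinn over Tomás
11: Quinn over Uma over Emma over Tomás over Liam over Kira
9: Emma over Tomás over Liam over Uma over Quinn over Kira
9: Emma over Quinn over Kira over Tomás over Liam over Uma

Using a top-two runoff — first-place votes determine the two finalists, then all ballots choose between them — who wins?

Round 1 first-place votes: Tomás 0, Uma 9, Kira 20, Quinn 11, Emma 18, Liam 0. Kira and Emma advance.
Runoff: Kira is ranked above Emma on 20 ballots, Emma above Kira on 38.

Emma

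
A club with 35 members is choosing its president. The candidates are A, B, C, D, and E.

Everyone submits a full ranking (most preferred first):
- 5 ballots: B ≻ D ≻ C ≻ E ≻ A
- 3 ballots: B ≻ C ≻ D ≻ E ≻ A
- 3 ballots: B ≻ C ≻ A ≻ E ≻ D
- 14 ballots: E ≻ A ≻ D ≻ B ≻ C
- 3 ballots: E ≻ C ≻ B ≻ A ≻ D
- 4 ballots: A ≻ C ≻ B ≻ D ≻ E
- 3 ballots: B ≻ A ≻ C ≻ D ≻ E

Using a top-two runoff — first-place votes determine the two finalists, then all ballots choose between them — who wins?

Round 1 first-place votes: A 4, B 14, C 0, D 0, E 17. E and B advance.
Runoff: E is ranked above B on 17 ballots, B above E on 18.

B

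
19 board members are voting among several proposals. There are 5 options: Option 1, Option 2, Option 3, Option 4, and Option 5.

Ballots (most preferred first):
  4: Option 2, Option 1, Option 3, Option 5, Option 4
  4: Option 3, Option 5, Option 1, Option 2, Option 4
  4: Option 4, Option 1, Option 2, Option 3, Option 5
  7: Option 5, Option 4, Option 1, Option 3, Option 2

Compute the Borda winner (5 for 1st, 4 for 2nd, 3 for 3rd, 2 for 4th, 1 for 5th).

Option 1: 4×4 + 4×3 + 4×4 + 7×3 = 65
Option 2: 4×5 + 4×2 + 4×3 + 7×1 = 47
Option 3: 4×3 + 4×5 + 4×2 + 7×2 = 54
Option 4: 4×1 + 4×1 + 4×5 + 7×4 = 56
Option 5: 4×2 + 4×4 + 4×1 + 7×5 = 63

Option 1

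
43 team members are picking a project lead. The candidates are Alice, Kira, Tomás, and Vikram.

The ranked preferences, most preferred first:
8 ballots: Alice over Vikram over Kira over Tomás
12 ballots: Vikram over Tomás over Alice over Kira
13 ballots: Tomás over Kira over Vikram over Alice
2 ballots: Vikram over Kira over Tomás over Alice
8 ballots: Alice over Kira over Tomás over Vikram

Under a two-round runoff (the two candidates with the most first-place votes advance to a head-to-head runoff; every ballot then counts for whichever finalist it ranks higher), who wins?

Round 1 first-place votes: Alice 16, Kira 0, Tomás 13, Vikram 14. Alice and Vikram advance.
Runoff: Alice is ranked above Vikram on 16 ballots, Vikram above Alice on 27.

Vikram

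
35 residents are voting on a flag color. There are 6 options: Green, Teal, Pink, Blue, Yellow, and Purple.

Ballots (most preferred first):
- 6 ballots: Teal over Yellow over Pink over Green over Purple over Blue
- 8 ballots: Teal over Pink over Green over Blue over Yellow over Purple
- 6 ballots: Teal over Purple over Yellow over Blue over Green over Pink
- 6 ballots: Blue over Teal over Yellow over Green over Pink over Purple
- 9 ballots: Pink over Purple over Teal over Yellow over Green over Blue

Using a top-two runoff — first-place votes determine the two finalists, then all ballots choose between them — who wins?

Round 1 first-place votes: Green 0, Teal 20, Pink 9, Blue 6, Yellow 0, Purple 0. Teal and Pink advance.
Runoff: Teal is ranked above Pink on 26 ballots, Pink above Teal on 9.

Teal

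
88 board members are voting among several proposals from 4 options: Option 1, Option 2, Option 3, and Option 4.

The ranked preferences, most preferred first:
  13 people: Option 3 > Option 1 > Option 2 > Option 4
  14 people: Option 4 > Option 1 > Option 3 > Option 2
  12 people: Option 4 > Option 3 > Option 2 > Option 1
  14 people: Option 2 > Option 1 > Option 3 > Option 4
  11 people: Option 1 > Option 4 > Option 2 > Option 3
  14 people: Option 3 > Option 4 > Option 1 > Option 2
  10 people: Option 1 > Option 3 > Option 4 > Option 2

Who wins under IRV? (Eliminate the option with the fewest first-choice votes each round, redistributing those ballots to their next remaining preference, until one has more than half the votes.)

Round 1: Option 1 21, Option 2 14, Option 3 27, Option 4 26. Option 2 eliminated.
Round 2: Option 1 35, Option 3 27, Option 4 26. Option 4 eliminated.
Round 3: Option 1 49, Option 3 39. Option 1 has a majority (≥45).

Option 1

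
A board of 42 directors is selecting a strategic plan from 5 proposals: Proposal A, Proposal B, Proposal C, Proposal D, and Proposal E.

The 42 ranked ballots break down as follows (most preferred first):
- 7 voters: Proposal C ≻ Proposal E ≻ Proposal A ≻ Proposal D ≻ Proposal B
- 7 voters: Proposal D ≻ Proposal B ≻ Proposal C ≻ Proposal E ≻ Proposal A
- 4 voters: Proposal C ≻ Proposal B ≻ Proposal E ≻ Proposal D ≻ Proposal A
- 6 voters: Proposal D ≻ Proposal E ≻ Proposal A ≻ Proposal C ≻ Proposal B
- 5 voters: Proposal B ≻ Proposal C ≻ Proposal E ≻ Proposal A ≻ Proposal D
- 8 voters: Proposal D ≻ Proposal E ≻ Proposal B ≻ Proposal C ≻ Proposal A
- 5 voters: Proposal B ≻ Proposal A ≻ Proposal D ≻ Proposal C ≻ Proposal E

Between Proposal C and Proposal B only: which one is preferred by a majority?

Proposal B

Proposal C is ranked above Proposal B on 17 ballots; Proposal B above Proposal C on 25.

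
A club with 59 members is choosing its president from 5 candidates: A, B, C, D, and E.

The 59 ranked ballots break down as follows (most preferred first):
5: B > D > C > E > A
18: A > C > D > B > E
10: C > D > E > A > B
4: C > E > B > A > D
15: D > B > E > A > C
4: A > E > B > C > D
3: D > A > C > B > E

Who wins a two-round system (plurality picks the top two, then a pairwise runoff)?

Round 1 first-place votes: A 22, B 5, C 14, D 18, E 0. A and D advance.
Runoff: A is ranked above D on 26 ballots, D above A on 33.

D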